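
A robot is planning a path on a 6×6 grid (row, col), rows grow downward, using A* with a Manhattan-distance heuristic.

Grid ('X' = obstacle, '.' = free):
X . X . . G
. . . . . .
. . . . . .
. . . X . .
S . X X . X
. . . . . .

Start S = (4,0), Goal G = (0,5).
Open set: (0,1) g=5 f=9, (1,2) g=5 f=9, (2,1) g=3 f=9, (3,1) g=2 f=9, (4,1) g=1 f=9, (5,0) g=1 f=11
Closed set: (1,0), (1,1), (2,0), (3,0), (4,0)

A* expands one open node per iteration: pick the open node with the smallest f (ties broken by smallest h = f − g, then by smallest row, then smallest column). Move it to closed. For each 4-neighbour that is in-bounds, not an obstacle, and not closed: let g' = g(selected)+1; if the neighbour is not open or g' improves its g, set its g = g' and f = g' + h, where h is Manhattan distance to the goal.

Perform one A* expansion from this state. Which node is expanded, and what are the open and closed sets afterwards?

step 1: expand (0,1) (f=9, h=4) → closed; open now [(1,2) g=5 f=9, (2,1) g=3 f=9, (3,1) g=2 f=9, (4,1) g=1 f=9, (5,0) g=1 f=11]

expanded=(0,1); open=[(1,2) g=5 f=9, (2,1) g=3 f=9, (3,1) g=2 f=9, (4,1) g=1 f=9, (5,0) g=1 f=11]; closed=[(0,1), (1,0), (1,1), (2,0), (3,0), (4,0)]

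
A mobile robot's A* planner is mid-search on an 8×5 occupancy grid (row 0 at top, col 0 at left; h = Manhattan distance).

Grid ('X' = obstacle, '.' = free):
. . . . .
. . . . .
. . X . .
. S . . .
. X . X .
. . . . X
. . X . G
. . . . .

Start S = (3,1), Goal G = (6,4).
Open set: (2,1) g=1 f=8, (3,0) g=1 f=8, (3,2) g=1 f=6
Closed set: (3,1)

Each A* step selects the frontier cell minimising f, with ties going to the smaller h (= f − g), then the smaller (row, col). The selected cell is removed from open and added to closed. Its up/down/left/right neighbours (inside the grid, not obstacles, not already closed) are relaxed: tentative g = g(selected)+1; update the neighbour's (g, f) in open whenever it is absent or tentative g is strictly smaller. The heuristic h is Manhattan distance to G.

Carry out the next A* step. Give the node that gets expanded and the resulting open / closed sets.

step 1: expand (3,2) (f=6, h=5) → closed; open now [(2,1) g=1 f=8, (3,0) g=1 f=8, (3,3) g=2 f=6, (4,2) g=2 f=6]

expanded=(3,2); open=[(2,1) g=1 f=8, (3,0) g=1 f=8, (3,3) g=2 f=6, (4,2) g=2 f=6]; closed=[(3,1), (3,2)]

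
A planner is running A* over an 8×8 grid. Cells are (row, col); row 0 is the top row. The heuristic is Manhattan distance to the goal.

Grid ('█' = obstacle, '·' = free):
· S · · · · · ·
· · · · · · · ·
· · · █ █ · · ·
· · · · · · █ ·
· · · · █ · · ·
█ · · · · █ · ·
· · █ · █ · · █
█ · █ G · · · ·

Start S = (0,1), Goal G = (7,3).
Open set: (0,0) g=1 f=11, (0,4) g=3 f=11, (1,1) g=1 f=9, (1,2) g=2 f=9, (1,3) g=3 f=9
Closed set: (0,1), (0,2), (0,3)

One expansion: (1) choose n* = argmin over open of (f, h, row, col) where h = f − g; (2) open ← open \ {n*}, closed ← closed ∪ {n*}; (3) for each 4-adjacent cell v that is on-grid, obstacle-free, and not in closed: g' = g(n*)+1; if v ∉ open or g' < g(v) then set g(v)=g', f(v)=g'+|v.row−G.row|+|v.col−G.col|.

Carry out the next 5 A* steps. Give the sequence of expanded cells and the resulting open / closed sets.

order=[(1,3) → (1,2) → (2,2) → (3,2) → (3,3)]; open=[(0,0) g=1 f=11, (0,4) g=3 f=11, (1,1) g=1 f=9, (1,4) g=4 f=11, (2,1) g=4 f=11, (3,1) g=5 f=11, (3,4) g=6 f=11, (4,2) g=5 f=9, (4,3) g=6 f=9]; closed=[(0,1), (0,2), (0,3), (1,2), (1,3), (2,2), (3,2), (3,3)]

step 1: expand (1,3) (f=9, h=6) → closed; open now [(0,0) g=1 f=11, (0,4) g=3 f=11, (1,1) g=1 f=9, (1,2) g=2 f=9, (1,4) g=4 f=11]
step 2: expand (1,2) (f=9, h=7) → closed; open now [(0,0) g=1 f=11, (0,4) g=3 f=11, (1,1) g=1 f=9, (1,4) g=4 f=11, (2,2) g=3 f=9]
step 3: expand (2,2) (f=9, h=6) → closed; open now [(0,0) g=1 f=11, (0,4) g=3 f=11, (1,1) g=1 f=9, (1,4) g=4 f=11, (2,1) g=4 f=11, (3,2) g=4 f=9]
step 4: expand (3,2) (f=9, h=5) → closed; open now [(0,0) g=1 f=11, (0,4) g=3 f=11, (1,1) g=1 f=9, (1,4) g=4 f=11, (2,1) g=4 f=11, (3,1) g=5 f=11, (3,3) g=5 f=9, (4,2) g=5 f=9]
step 5: expand (3,3) (f=9, h=4) → closed; open now [(0,0) g=1 f=11, (0,4) g=3 f=11, (1,1) g=1 f=9, (1,4) g=4 f=11, (2,1) g=4 f=11, (3,1) g=5 f=11, (3,4) g=6 f=11, (4,2) g=5 f=9, (4,3) g=6 f=9]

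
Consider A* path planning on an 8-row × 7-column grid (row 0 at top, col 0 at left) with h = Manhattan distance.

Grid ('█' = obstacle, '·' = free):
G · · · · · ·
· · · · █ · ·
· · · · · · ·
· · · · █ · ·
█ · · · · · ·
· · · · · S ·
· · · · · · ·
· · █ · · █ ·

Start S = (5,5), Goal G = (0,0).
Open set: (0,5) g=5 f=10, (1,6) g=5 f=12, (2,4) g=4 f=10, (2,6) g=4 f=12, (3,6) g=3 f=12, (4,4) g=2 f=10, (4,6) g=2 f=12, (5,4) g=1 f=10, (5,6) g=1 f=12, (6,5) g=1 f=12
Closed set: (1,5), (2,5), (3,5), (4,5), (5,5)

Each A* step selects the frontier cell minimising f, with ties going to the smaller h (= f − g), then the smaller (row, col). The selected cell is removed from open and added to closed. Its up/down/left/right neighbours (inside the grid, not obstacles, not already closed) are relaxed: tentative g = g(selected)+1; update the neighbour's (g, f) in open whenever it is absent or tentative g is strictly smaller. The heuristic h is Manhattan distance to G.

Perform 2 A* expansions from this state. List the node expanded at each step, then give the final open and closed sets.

order=[(0,5) → (0,4)]; open=[(0,3) g=7 f=10, (0,6) g=6 f=12, (1,6) g=5 f=12, (2,4) g=4 f=10, (2,6) g=4 f=12, (3,6) g=3 f=12, (4,4) g=2 f=10, (4,6) g=2 f=12, (5,4) g=1 f=10, (5,6) g=1 f=12, (6,5) g=1 f=12]; closed=[(0,4), (0,5), (1,5), (2,5), (3,5), (4,5), (5,5)]

step 1: expand (0,5) (f=10, h=5) → closed; open now [(0,4) g=6 f=10, (0,6) g=6 f=12, (1,6) g=5 f=12, (2,4) g=4 f=10, (2,6) g=4 f=12, (3,6) g=3 f=12, (4,4) g=2 f=10, (4,6) g=2 f=12, (5,4) g=1 f=10, (5,6) g=1 f=12, (6,5) g=1 f=12]
step 2: expand (0,4) (f=10, h=4) → closed; open now [(0,3) g=7 f=10, (0,6) g=6 f=12, (1,6) g=5 f=12, (2,4) g=4 f=10, (2,6) g=4 f=12, (3,6) g=3 f=12, (4,4) g=2 f=10, (4,6) g=2 f=12, (5,4) g=1 f=10, (5,6) g=1 f=12, (6,5) g=1 f=12]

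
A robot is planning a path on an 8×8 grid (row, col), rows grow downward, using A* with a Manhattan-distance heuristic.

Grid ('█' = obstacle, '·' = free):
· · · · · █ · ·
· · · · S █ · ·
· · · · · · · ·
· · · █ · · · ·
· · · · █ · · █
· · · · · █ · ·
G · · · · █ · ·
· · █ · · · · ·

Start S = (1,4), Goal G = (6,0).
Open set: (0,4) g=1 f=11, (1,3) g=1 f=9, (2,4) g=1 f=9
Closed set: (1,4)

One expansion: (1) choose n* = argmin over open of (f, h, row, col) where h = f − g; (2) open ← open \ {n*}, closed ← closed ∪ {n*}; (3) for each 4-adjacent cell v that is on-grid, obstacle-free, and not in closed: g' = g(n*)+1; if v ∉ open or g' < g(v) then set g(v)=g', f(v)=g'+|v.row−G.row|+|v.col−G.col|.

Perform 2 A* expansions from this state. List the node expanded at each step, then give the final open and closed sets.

order=[(1,3) → (1,2)]; open=[(0,2) g=3 f=11, (0,3) g=2 f=11, (0,4) g=1 f=11, (1,1) g=3 f=9, (2,2) g=3 f=9, (2,3) g=2 f=9, (2,4) g=1 f=9]; closed=[(1,2), (1,3), (1,4)]

step 1: expand (1,3) (f=9, h=8) → closed; open now [(0,3) g=2 f=11, (0,4) g=1 f=11, (1,2) g=2 f=9, (2,3) g=2 f=9, (2,4) g=1 f=9]
step 2: expand (1,2) (f=9, h=7) → closed; open now [(0,2) g=3 f=11, (0,3) g=2 f=11, (0,4) g=1 f=11, (1,1) g=3 f=9, (2,2) g=3 f=9, (2,3) g=2 f=9, (2,4) g=1 f=9]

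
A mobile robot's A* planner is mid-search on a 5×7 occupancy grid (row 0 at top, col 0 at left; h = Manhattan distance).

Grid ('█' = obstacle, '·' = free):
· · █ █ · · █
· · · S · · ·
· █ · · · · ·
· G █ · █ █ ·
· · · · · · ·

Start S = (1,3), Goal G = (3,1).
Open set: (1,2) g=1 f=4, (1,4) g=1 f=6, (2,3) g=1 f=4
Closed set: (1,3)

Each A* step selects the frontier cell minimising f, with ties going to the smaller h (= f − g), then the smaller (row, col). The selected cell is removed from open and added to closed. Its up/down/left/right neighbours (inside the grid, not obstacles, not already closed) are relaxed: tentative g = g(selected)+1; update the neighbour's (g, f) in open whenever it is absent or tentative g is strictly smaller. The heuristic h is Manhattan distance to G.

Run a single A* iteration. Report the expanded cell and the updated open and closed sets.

step 1: expand (1,2) (f=4, h=3) → closed; open now [(1,1) g=2 f=4, (1,4) g=1 f=6, (2,2) g=2 f=4, (2,3) g=1 f=4]

expanded=(1,2); open=[(1,1) g=2 f=4, (1,4) g=1 f=6, (2,2) g=2 f=4, (2,3) g=1 f=4]; closed=[(1,2), (1,3)]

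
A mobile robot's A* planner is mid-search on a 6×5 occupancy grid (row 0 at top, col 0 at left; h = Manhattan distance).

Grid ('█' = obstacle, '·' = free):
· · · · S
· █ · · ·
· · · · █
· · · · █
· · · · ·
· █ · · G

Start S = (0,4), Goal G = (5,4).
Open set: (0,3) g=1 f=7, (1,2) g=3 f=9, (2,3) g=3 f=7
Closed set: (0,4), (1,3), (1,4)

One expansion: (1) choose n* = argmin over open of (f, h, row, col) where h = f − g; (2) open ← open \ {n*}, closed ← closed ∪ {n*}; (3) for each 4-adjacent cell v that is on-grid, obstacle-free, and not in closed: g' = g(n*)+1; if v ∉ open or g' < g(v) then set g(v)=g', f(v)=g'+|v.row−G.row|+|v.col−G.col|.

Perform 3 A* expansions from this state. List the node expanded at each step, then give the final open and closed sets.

order=[(2,3) → (3,3) → (4,3)]; open=[(0,3) g=1 f=7, (1,2) g=3 f=9, (2,2) g=4 f=9, (3,2) g=5 f=9, (4,2) g=6 f=9, (4,4) g=6 f=7, (5,3) g=6 f=7]; closed=[(0,4), (1,3), (1,4), (2,3), (3,3), (4,3)]

step 1: expand (2,3) (f=7, h=4) → closed; open now [(0,3) g=1 f=7, (1,2) g=3 f=9, (2,2) g=4 f=9, (3,3) g=4 f=7]
step 2: expand (3,3) (f=7, h=3) → closed; open now [(0,3) g=1 f=7, (1,2) g=3 f=9, (2,2) g=4 f=9, (3,2) g=5 f=9, (4,3) g=5 f=7]
step 3: expand (4,3) (f=7, h=2) → closed; open now [(0,3) g=1 f=7, (1,2) g=3 f=9, (2,2) g=4 f=9, (3,2) g=5 f=9, (4,2) g=6 f=9, (4,4) g=6 f=7, (5,3) g=6 f=7]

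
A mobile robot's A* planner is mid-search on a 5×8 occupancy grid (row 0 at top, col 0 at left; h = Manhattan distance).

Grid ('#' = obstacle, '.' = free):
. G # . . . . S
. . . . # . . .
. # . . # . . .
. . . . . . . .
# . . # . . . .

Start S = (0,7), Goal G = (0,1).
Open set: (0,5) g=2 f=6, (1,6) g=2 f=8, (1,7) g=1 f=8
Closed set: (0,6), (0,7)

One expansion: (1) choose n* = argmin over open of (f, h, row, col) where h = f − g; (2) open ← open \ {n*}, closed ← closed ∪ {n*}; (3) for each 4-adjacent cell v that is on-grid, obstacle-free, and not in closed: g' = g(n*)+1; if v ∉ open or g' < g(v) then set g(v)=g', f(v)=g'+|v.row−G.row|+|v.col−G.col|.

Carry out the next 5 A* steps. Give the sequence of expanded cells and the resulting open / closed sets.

step 1: expand (0,5) (f=6, h=4) → closed; open now [(0,4) g=3 f=6, (1,5) g=3 f=8, (1,6) g=2 f=8, (1,7) g=1 f=8]
step 2: expand (0,4) (f=6, h=3) → closed; open now [(0,3) g=4 f=6, (1,5) g=3 f=8, (1,6) g=2 f=8, (1,7) g=1 f=8]
step 3: expand (0,3) (f=6, h=2) → closed; open now [(1,3) g=5 f=8, (1,5) g=3 f=8, (1,6) g=2 f=8, (1,7) g=1 f=8]
step 4: expand (1,3) (f=8, h=3) → closed; open now [(1,2) g=6 f=8, (1,5) g=3 f=8, (1,6) g=2 f=8, (1,7) g=1 f=8, (2,3) g=6 f=10]
step 5: expand (1,2) (f=8, h=2) → closed; open now [(1,1) g=7 f=8, (1,5) g=3 f=8, (1,6) g=2 f=8, (1,7) g=1 f=8, (2,2) g=7 f=10, (2,3) g=6 f=10]

order=[(0,5) → (0,4) → (0,3) → (1,3) → (1,2)]; open=[(1,1) g=7 f=8, (1,5) g=3 f=8, (1,6) g=2 f=8, (1,7) g=1 f=8, (2,2) g=7 f=10, (2,3) g=6 f=10]; closed=[(0,3), (0,4), (0,5), (0,6), (0,7), (1,2), (1,3)]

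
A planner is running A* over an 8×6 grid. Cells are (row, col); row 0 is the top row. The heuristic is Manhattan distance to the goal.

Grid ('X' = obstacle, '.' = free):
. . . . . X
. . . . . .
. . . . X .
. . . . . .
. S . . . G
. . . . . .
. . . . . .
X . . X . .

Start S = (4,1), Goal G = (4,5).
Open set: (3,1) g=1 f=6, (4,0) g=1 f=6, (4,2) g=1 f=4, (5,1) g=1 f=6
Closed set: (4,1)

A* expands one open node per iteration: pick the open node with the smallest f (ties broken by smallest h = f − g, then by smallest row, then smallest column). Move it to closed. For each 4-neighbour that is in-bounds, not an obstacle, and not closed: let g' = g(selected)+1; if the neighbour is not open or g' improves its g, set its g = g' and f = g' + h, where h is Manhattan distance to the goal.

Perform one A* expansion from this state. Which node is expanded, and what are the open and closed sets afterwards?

step 1: expand (4,2) (f=4, h=3) → closed; open now [(3,1) g=1 f=6, (3,2) g=2 f=6, (4,0) g=1 f=6, (4,3) g=2 f=4, (5,1) g=1 f=6, (5,2) g=2 f=6]

expanded=(4,2); open=[(3,1) g=1 f=6, (3,2) g=2 f=6, (4,0) g=1 f=6, (4,3) g=2 f=4, (5,1) g=1 f=6, (5,2) g=2 f=6]; closed=[(4,1), (4,2)]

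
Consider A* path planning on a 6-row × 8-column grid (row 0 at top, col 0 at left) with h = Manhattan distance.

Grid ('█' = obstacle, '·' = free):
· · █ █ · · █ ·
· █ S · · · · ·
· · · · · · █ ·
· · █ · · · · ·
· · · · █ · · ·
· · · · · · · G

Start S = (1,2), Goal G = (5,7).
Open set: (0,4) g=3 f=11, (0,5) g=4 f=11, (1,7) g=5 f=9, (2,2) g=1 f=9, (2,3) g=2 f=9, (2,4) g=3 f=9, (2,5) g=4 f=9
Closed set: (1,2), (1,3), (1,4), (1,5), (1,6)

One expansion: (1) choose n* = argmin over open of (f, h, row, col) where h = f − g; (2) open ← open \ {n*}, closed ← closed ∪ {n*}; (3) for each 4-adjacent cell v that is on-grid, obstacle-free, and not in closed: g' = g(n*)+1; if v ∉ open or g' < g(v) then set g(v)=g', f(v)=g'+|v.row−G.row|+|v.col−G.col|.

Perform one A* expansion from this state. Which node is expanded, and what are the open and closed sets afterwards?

expanded=(1,7); open=[(0,4) g=3 f=11, (0,5) g=4 f=11, (0,7) g=6 f=11, (2,2) g=1 f=9, (2,3) g=2 f=9, (2,4) g=3 f=9, (2,5) g=4 f=9, (2,7) g=6 f=9]; closed=[(1,2), (1,3), (1,4), (1,5), (1,6), (1,7)]

step 1: expand (1,7) (f=9, h=4) → closed; open now [(0,4) g=3 f=11, (0,5) g=4 f=11, (0,7) g=6 f=11, (2,2) g=1 f=9, (2,3) g=2 f=9, (2,4) g=3 f=9, (2,5) g=4 f=9, (2,7) g=6 f=9]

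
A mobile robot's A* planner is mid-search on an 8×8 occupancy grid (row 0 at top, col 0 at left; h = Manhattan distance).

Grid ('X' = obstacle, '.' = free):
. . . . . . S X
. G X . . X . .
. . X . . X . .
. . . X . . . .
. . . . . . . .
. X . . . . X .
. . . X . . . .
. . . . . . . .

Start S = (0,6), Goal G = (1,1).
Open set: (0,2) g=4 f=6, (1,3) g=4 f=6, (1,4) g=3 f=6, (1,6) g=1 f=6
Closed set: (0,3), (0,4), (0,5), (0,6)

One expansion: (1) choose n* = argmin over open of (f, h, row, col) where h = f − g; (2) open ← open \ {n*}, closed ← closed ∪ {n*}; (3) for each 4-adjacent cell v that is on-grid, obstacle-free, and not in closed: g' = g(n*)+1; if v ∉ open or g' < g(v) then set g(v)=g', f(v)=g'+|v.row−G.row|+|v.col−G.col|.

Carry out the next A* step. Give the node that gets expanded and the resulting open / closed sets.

expanded=(0,2); open=[(0,1) g=5 f=6, (1,3) g=4 f=6, (1,4) g=3 f=6, (1,6) g=1 f=6]; closed=[(0,2), (0,3), (0,4), (0,5), (0,6)]

step 1: expand (0,2) (f=6, h=2) → closed; open now [(0,1) g=5 f=6, (1,3) g=4 f=6, (1,4) g=3 f=6, (1,6) g=1 f=6]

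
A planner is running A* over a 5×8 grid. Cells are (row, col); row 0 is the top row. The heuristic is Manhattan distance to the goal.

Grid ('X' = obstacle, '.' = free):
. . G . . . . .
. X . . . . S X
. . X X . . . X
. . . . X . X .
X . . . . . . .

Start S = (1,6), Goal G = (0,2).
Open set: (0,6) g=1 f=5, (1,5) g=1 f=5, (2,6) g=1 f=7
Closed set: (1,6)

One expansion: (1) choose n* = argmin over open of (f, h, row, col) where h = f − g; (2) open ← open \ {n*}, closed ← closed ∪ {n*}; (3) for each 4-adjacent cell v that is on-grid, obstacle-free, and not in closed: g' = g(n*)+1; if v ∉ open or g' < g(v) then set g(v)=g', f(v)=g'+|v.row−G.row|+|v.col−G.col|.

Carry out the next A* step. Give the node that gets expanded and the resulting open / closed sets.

step 1: expand (0,6) (f=5, h=4) → closed; open now [(0,5) g=2 f=5, (0,7) g=2 f=7, (1,5) g=1 f=5, (2,6) g=1 f=7]

expanded=(0,6); open=[(0,5) g=2 f=5, (0,7) g=2 f=7, (1,5) g=1 f=5, (2,6) g=1 f=7]; closed=[(0,6), (1,6)]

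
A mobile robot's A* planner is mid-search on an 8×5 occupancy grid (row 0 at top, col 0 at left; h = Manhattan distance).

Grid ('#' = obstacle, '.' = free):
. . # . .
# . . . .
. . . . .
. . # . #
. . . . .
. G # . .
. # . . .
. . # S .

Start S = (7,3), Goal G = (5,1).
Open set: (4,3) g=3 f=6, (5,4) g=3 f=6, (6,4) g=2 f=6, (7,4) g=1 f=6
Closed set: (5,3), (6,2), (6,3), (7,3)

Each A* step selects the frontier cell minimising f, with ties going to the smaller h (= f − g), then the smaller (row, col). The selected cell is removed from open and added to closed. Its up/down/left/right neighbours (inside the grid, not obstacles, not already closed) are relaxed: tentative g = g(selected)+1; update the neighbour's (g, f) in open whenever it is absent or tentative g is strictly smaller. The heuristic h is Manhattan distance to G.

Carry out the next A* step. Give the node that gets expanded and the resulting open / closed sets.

step 1: expand (4,3) (f=6, h=3) → closed; open now [(3,3) g=4 f=8, (4,2) g=4 f=6, (4,4) g=4 f=8, (5,4) g=3 f=6, (6,4) g=2 f=6, (7,4) g=1 f=6]

expanded=(4,3); open=[(3,3) g=4 f=8, (4,2) g=4 f=6, (4,4) g=4 f=8, (5,4) g=3 f=6, (6,4) g=2 f=6, (7,4) g=1 f=6]; closed=[(4,3), (5,3), (6,2), (6,3), (7,3)]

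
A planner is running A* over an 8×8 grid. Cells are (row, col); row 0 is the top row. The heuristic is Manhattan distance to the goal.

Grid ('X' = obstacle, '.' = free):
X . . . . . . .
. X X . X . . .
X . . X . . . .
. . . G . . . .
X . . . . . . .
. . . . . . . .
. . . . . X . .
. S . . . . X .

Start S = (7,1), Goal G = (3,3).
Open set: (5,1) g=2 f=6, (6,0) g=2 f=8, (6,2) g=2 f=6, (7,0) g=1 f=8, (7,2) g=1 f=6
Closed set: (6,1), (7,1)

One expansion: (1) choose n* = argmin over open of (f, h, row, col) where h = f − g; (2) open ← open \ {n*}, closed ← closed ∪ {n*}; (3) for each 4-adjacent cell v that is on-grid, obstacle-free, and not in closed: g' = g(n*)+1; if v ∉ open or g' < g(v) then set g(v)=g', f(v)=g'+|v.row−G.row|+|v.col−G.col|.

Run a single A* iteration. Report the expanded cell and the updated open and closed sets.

expanded=(5,1); open=[(4,1) g=3 f=6, (5,0) g=3 f=8, (5,2) g=3 f=6, (6,0) g=2 f=8, (6,2) g=2 f=6, (7,0) g=1 f=8, (7,2) g=1 f=6]; closed=[(5,1), (6,1), (7,1)]

step 1: expand (5,1) (f=6, h=4) → closed; open now [(4,1) g=3 f=6, (5,0) g=3 f=8, (5,2) g=3 f=6, (6,0) g=2 f=8, (6,2) g=2 f=6, (7,0) g=1 f=8, (7,2) g=1 f=6]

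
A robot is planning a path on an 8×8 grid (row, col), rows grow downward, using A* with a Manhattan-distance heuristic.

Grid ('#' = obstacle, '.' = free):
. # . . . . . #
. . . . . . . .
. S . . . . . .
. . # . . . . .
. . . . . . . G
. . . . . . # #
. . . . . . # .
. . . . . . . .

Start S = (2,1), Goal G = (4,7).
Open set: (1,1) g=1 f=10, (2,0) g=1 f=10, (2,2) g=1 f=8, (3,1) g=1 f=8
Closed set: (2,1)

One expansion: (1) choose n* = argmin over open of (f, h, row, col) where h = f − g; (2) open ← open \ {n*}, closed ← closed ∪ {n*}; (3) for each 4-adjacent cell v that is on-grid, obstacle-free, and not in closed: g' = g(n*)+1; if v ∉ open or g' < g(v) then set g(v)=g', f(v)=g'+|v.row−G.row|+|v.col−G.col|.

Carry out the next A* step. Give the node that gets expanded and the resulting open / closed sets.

expanded=(2,2); open=[(1,1) g=1 f=10, (1,2) g=2 f=10, (2,0) g=1 f=10, (2,3) g=2 f=8, (3,1) g=1 f=8]; closed=[(2,1), (2,2)]

step 1: expand (2,2) (f=8, h=7) → closed; open now [(1,1) g=1 f=10, (1,2) g=2 f=10, (2,0) g=1 f=10, (2,3) g=2 f=8, (3,1) g=1 f=8]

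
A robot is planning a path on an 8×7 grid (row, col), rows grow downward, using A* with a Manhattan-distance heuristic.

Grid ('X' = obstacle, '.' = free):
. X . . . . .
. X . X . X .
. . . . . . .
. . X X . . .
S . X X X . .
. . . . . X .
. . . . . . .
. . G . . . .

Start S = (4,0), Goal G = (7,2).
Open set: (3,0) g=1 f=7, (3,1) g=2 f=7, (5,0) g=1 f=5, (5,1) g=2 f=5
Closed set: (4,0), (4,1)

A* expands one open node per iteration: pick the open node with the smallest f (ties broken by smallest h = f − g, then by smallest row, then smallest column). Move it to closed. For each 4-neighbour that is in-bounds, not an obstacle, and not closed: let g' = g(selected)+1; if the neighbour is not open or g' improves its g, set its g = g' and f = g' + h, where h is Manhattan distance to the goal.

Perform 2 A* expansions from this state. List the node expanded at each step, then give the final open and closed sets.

step 1: expand (5,1) (f=5, h=3) → closed; open now [(3,0) g=1 f=7, (3,1) g=2 f=7, (5,0) g=1 f=5, (5,2) g=3 f=5, (6,1) g=3 f=5]
step 2: expand (5,2) (f=5, h=2) → closed; open now [(3,0) g=1 f=7, (3,1) g=2 f=7, (5,0) g=1 f=5, (5,3) g=4 f=7, (6,1) g=3 f=5, (6,2) g=4 f=5]

order=[(5,1) → (5,2)]; open=[(3,0) g=1 f=7, (3,1) g=2 f=7, (5,0) g=1 f=5, (5,3) g=4 f=7, (6,1) g=3 f=5, (6,2) g=4 f=5]; closed=[(4,0), (4,1), (5,1), (5,2)]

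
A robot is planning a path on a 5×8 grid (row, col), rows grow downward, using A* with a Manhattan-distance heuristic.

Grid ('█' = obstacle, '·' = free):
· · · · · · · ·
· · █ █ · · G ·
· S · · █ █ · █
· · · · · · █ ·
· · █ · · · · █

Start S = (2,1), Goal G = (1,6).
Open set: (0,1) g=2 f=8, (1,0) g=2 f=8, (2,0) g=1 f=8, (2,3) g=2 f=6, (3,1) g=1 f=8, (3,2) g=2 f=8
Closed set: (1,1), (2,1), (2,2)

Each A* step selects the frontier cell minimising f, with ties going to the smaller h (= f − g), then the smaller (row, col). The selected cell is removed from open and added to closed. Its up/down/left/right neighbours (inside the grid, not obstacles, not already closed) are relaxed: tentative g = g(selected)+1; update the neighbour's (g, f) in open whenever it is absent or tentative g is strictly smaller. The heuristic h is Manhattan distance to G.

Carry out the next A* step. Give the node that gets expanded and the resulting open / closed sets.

step 1: expand (2,3) (f=6, h=4) → closed; open now [(0,1) g=2 f=8, (1,0) g=2 f=8, (2,0) g=1 f=8, (3,1) g=1 f=8, (3,2) g=2 f=8, (3,3) g=3 f=8]

expanded=(2,3); open=[(0,1) g=2 f=8, (1,0) g=2 f=8, (2,0) g=1 f=8, (3,1) g=1 f=8, (3,2) g=2 f=8, (3,3) g=3 f=8]; closed=[(1,1), (2,1), (2,2), (2,3)]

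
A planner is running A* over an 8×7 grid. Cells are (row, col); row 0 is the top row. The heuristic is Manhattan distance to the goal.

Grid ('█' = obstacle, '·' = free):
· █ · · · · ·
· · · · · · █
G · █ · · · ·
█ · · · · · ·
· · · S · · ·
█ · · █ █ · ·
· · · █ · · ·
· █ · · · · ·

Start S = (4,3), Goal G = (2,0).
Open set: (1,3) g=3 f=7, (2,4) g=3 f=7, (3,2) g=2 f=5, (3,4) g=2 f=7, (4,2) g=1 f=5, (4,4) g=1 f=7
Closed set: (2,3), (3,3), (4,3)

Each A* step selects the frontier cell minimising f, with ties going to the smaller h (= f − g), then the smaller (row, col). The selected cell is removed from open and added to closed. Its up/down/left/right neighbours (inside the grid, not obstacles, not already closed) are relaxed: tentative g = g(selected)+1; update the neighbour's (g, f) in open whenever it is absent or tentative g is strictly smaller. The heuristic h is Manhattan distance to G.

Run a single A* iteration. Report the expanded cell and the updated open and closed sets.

expanded=(3,2); open=[(1,3) g=3 f=7, (2,4) g=3 f=7, (3,1) g=3 f=5, (3,4) g=2 f=7, (4,2) g=1 f=5, (4,4) g=1 f=7]; closed=[(2,3), (3,2), (3,3), (4,3)]

step 1: expand (3,2) (f=5, h=3) → closed; open now [(1,3) g=3 f=7, (2,4) g=3 f=7, (3,1) g=3 f=5, (3,4) g=2 f=7, (4,2) g=1 f=5, (4,4) g=1 f=7]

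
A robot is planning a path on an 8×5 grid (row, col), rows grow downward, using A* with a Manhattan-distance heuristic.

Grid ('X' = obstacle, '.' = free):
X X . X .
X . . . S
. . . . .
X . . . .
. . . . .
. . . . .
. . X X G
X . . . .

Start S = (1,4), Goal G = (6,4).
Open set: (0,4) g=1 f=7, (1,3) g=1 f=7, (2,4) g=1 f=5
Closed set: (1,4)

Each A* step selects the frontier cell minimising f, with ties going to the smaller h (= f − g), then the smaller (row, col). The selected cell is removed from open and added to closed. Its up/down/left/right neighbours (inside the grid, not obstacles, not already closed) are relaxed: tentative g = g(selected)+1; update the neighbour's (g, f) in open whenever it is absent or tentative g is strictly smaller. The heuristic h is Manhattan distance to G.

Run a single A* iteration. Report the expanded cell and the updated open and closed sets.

expanded=(2,4); open=[(0,4) g=1 f=7, (1,3) g=1 f=7, (2,3) g=2 f=7, (3,4) g=2 f=5]; closed=[(1,4), (2,4)]

step 1: expand (2,4) (f=5, h=4) → closed; open now [(0,4) g=1 f=7, (1,3) g=1 f=7, (2,3) g=2 f=7, (3,4) g=2 f=5]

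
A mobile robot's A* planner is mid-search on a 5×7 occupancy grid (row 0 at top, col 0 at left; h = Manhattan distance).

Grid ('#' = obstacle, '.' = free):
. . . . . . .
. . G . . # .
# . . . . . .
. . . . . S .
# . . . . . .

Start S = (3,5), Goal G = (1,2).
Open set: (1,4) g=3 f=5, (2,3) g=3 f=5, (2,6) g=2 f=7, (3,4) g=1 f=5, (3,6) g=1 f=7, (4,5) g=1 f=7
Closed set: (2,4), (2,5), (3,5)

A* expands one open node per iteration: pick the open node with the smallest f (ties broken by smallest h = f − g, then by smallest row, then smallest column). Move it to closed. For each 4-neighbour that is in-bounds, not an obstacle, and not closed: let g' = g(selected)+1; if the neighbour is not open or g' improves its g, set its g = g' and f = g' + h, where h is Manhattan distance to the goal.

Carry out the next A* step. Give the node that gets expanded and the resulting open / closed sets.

expanded=(1,4); open=[(0,4) g=4 f=7, (1,3) g=4 f=5, (2,3) g=3 f=5, (2,6) g=2 f=7, (3,4) g=1 f=5, (3,6) g=1 f=7, (4,5) g=1 f=7]; closed=[(1,4), (2,4), (2,5), (3,5)]

step 1: expand (1,4) (f=5, h=2) → closed; open now [(0,4) g=4 f=7, (1,3) g=4 f=5, (2,3) g=3 f=5, (2,6) g=2 f=7, (3,4) g=1 f=5, (3,6) g=1 f=7, (4,5) g=1 f=7]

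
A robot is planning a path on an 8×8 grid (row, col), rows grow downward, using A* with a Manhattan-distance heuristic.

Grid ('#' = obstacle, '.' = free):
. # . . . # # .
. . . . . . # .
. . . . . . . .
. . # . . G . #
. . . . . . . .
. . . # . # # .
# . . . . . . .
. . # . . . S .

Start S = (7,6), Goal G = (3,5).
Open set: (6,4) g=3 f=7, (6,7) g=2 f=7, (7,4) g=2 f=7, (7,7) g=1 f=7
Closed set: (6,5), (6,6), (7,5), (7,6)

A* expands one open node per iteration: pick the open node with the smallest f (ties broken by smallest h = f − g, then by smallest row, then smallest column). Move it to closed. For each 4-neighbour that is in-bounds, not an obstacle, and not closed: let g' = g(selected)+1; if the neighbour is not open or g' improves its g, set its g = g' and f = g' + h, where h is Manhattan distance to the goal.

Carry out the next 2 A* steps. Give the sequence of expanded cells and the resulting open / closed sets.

step 1: expand (6,4) (f=7, h=4) → closed; open now [(5,4) g=4 f=7, (6,3) g=4 f=9, (6,7) g=2 f=7, (7,4) g=2 f=7, (7,7) g=1 f=7]
step 2: expand (5,4) (f=7, h=3) → closed; open now [(4,4) g=5 f=7, (6,3) g=4 f=9, (6,7) g=2 f=7, (7,4) g=2 f=7, (7,7) g=1 f=7]

order=[(6,4) → (5,4)]; open=[(4,4) g=5 f=7, (6,3) g=4 f=9, (6,7) g=2 f=7, (7,4) g=2 f=7, (7,7) g=1 f=7]; closed=[(5,4), (6,4), (6,5), (6,6), (7,5), (7,6)]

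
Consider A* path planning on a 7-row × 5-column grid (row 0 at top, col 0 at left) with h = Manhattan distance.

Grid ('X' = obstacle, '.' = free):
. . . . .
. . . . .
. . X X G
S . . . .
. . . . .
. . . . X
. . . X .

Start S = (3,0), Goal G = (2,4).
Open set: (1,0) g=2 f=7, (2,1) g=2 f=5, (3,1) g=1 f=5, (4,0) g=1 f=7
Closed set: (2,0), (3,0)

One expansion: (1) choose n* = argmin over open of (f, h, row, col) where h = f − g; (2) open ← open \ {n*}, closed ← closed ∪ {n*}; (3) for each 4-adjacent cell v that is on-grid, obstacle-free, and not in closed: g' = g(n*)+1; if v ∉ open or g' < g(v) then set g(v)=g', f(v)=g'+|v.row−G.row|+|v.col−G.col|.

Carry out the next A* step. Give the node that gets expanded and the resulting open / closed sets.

step 1: expand (2,1) (f=5, h=3) → closed; open now [(1,0) g=2 f=7, (1,1) g=3 f=7, (3,1) g=1 f=5, (4,0) g=1 f=7]

expanded=(2,1); open=[(1,0) g=2 f=7, (1,1) g=3 f=7, (3,1) g=1 f=5, (4,0) g=1 f=7]; closed=[(2,0), (2,1), (3,0)]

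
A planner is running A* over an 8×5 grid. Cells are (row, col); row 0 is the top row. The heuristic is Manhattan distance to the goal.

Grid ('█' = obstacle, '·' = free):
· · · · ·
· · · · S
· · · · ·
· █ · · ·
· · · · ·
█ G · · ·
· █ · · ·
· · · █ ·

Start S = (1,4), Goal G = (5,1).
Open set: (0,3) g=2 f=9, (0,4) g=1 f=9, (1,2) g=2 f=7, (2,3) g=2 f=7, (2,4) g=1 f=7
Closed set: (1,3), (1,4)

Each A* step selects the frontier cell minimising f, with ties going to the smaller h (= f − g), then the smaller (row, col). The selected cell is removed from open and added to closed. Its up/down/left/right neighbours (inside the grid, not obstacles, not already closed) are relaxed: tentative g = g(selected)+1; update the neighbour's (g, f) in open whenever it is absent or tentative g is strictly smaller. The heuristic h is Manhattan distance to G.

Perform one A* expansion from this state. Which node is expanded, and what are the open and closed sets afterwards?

expanded=(1,2); open=[(0,2) g=3 f=9, (0,3) g=2 f=9, (0,4) g=1 f=9, (1,1) g=3 f=7, (2,2) g=3 f=7, (2,3) g=2 f=7, (2,4) g=1 f=7]; closed=[(1,2), (1,3), (1,4)]

step 1: expand (1,2) (f=7, h=5) → closed; open now [(0,2) g=3 f=9, (0,3) g=2 f=9, (0,4) g=1 f=9, (1,1) g=3 f=7, (2,2) g=3 f=7, (2,3) g=2 f=7, (2,4) g=1 f=7]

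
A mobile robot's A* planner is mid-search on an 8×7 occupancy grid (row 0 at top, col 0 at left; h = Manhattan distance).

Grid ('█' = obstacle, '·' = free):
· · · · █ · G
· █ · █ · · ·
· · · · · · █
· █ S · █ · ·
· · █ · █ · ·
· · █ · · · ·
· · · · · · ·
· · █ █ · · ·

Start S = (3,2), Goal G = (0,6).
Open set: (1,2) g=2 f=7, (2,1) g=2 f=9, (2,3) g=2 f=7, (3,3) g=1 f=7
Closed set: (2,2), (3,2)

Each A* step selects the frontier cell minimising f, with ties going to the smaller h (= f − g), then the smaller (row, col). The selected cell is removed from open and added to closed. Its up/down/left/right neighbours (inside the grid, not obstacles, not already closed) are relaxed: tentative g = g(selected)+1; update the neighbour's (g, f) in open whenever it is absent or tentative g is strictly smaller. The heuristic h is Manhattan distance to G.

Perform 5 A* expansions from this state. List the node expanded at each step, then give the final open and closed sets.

step 1: expand (1,2) (f=7, h=5) → closed; open now [(0,2) g=3 f=7, (2,1) g=2 f=9, (2,3) g=2 f=7, (3,3) g=1 f=7]
step 2: expand (0,2) (f=7, h=4) → closed; open now [(0,1) g=4 f=9, (0,3) g=4 f=7, (2,1) g=2 f=9, (2,3) g=2 f=7, (3,3) g=1 f=7]
step 3: expand (0,3) (f=7, h=3) → closed; open now [(0,1) g=4 f=9, (2,1) g=2 f=9, (2,3) g=2 f=7, (3,3) g=1 f=7]
step 4: expand (2,3) (f=7, h=5) → closed; open now [(0,1) g=4 f=9, (2,1) g=2 f=9, (2,4) g=3 f=7, (3,3) g=1 f=7]
step 5: expand (2,4) (f=7, h=4) → closed; open now [(0,1) g=4 f=9, (1,4) g=4 f=7, (2,1) g=2 f=9, (2,5) g=4 f=7, (3,3) g=1 f=7]

order=[(1,2) → (0,2) → (0,3) → (2,3) → (2,4)]; open=[(0,1) g=4 f=9, (1,4) g=4 f=7, (2,1) g=2 f=9, (2,5) g=4 f=7, (3,3) g=1 f=7]; closed=[(0,2), (0,3), (1,2), (2,2), (2,3), (2,4), (3,2)]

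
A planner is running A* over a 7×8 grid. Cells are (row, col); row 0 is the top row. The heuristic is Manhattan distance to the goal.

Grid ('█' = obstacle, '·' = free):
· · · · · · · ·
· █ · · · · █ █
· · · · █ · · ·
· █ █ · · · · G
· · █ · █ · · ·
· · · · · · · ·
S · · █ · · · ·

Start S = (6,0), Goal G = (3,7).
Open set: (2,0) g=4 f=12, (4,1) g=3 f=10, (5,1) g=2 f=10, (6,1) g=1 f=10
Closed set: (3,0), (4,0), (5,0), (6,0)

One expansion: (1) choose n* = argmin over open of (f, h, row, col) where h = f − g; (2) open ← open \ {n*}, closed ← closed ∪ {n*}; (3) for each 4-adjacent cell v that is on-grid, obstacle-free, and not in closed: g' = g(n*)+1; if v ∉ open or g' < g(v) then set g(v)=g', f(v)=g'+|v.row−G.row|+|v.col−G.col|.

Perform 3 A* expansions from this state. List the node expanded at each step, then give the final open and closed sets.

step 1: expand (4,1) (f=10, h=7) → closed; open now [(2,0) g=4 f=12, (5,1) g=2 f=10, (6,1) g=1 f=10]
step 2: expand (5,1) (f=10, h=8) → closed; open now [(2,0) g=4 f=12, (5,2) g=3 f=10, (6,1) g=1 f=10]
step 3: expand (5,2) (f=10, h=7) → closed; open now [(2,0) g=4 f=12, (5,3) g=4 f=10, (6,1) g=1 f=10, (6,2) g=4 f=12]

order=[(4,1) → (5,1) → (5,2)]; open=[(2,0) g=4 f=12, (5,3) g=4 f=10, (6,1) g=1 f=10, (6,2) g=4 f=12]; closed=[(3,0), (4,0), (4,1), (5,0), (5,1), (5,2), (6,0)]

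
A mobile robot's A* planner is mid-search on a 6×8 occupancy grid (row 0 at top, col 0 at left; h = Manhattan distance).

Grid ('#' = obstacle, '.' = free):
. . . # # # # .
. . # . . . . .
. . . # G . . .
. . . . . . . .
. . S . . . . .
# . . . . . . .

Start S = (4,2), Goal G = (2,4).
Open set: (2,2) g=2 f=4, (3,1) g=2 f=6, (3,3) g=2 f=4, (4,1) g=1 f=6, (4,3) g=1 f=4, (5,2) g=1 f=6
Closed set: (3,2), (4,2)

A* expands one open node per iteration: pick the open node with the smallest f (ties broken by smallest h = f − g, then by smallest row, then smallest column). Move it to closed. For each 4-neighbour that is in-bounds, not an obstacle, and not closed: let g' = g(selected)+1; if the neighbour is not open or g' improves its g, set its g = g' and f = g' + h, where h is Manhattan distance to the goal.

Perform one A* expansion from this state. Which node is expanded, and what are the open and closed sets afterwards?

expanded=(2,2); open=[(2,1) g=3 f=6, (3,1) g=2 f=6, (3,3) g=2 f=4, (4,1) g=1 f=6, (4,3) g=1 f=4, (5,2) g=1 f=6]; closed=[(2,2), (3,2), (4,2)]

step 1: expand (2,2) (f=4, h=2) → closed; open now [(2,1) g=3 f=6, (3,1) g=2 f=6, (3,3) g=2 f=4, (4,1) g=1 f=6, (4,3) g=1 f=4, (5,2) g=1 f=6]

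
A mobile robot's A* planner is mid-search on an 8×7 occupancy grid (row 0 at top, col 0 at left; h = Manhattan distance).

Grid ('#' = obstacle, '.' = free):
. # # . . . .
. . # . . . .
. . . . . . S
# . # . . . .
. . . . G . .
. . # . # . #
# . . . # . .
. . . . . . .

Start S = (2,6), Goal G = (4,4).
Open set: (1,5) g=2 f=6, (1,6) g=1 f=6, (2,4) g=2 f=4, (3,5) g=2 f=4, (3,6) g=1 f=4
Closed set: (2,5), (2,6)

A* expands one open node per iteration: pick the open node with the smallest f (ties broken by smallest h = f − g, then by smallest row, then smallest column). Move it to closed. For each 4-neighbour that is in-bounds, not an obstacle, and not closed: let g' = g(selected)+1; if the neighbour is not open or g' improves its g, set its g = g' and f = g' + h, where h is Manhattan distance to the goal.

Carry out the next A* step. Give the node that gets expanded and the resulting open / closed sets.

expanded=(2,4); open=[(1,4) g=3 f=6, (1,5) g=2 f=6, (1,6) g=1 f=6, (2,3) g=3 f=6, (3,4) g=3 f=4, (3,5) g=2 f=4, (3,6) g=1 f=4]; closed=[(2,4), (2,5), (2,6)]

step 1: expand (2,4) (f=4, h=2) → closed; open now [(1,4) g=3 f=6, (1,5) g=2 f=6, (1,6) g=1 f=6, (2,3) g=3 f=6, (3,4) g=3 f=4, (3,5) g=2 f=4, (3,6) g=1 f=4]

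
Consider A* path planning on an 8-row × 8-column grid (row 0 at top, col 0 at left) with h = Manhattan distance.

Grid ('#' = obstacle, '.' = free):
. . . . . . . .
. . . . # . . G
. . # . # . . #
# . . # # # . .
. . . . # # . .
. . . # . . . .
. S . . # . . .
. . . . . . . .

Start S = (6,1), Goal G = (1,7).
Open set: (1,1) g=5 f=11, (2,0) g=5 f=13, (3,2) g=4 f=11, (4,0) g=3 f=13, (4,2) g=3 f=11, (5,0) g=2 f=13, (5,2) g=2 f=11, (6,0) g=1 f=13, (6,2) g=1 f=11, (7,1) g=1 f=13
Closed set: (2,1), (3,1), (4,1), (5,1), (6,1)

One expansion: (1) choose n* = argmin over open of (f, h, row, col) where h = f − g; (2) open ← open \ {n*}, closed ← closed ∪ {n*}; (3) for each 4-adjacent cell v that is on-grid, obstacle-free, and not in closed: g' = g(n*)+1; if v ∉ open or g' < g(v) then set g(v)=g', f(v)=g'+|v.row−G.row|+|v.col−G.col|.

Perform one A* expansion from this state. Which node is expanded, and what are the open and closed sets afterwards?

expanded=(1,1); open=[(0,1) g=6 f=13, (1,0) g=6 f=13, (1,2) g=6 f=11, (2,0) g=5 f=13, (3,2) g=4 f=11, (4,0) g=3 f=13, (4,2) g=3 f=11, (5,0) g=2 f=13, (5,2) g=2 f=11, (6,0) g=1 f=13, (6,2) g=1 f=11, (7,1) g=1 f=13]; closed=[(1,1), (2,1), (3,1), (4,1), (5,1), (6,1)]

step 1: expand (1,1) (f=11, h=6) → closed; open now [(0,1) g=6 f=13, (1,0) g=6 f=13, (1,2) g=6 f=11, (2,0) g=5 f=13, (3,2) g=4 f=11, (4,0) g=3 f=13, (4,2) g=3 f=11, (5,0) g=2 f=13, (5,2) g=2 f=11, (6,0) g=1 f=13, (6,2) g=1 f=11, (7,1) g=1 f=13]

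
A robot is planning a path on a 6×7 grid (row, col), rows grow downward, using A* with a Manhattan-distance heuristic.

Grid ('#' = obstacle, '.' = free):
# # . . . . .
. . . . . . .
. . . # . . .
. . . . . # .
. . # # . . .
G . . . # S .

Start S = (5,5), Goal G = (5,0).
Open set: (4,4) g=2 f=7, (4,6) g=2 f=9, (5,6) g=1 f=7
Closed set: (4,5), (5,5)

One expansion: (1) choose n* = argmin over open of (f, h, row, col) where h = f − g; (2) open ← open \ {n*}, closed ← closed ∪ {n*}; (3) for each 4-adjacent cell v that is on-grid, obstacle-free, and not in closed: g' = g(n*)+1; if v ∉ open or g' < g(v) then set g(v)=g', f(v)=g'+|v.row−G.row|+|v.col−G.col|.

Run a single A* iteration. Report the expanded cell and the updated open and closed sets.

step 1: expand (4,4) (f=7, h=5) → closed; open now [(3,4) g=3 f=9, (4,6) g=2 f=9, (5,6) g=1 f=7]

expanded=(4,4); open=[(3,4) g=3 f=9, (4,6) g=2 f=9, (5,6) g=1 f=7]; closed=[(4,4), (4,5), (5,5)]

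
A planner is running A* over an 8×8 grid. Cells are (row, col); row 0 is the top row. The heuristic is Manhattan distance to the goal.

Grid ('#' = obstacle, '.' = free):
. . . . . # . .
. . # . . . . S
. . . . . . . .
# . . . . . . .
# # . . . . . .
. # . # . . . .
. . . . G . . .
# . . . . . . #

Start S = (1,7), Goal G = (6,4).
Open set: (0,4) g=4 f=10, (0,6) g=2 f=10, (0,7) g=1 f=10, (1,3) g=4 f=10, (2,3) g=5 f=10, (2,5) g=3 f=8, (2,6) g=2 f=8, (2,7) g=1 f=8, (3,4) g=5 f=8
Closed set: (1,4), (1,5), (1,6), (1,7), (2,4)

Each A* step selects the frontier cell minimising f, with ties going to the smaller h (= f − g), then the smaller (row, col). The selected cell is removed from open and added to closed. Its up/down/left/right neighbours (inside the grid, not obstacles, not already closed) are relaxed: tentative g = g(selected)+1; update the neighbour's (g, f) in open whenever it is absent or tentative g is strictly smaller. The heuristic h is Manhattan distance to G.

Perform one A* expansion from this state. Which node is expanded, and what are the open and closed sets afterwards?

expanded=(3,4); open=[(0,4) g=4 f=10, (0,6) g=2 f=10, (0,7) g=1 f=10, (1,3) g=4 f=10, (2,3) g=5 f=10, (2,5) g=3 f=8, (2,6) g=2 f=8, (2,7) g=1 f=8, (3,3) g=6 f=10, (3,5) g=6 f=10, (4,4) g=6 f=8]; closed=[(1,4), (1,5), (1,6), (1,7), (2,4), (3,4)]

step 1: expand (3,4) (f=8, h=3) → closed; open now [(0,4) g=4 f=10, (0,6) g=2 f=10, (0,7) g=1 f=10, (1,3) g=4 f=10, (2,3) g=5 f=10, (2,5) g=3 f=8, (2,6) g=2 f=8, (2,7) g=1 f=8, (3,3) g=6 f=10, (3,5) g=6 f=10, (4,4) g=6 f=8]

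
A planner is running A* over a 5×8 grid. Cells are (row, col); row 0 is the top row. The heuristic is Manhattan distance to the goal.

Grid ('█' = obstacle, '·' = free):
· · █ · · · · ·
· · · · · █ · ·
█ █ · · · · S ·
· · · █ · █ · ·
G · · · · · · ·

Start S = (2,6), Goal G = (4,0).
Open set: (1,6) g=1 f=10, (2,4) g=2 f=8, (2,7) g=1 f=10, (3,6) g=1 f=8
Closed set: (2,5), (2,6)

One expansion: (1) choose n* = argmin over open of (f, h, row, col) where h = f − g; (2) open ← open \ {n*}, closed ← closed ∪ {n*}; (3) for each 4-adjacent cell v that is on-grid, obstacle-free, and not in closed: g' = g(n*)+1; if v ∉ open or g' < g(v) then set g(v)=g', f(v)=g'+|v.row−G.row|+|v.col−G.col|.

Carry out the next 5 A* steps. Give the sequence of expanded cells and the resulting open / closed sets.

order=[(2,4) → (2,3) → (2,2) → (3,2) → (3,1)]; open=[(1,2) g=5 f=10, (1,3) g=4 f=10, (1,4) g=3 f=10, (1,6) g=1 f=10, (2,7) g=1 f=10, (3,0) g=7 f=8, (3,4) g=3 f=8, (3,6) g=1 f=8, (4,1) g=7 f=8, (4,2) g=6 f=8]; closed=[(2,2), (2,3), (2,4), (2,5), (2,6), (3,1), (3,2)]

step 1: expand (2,4) (f=8, h=6) → closed; open now [(1,4) g=3 f=10, (1,6) g=1 f=10, (2,3) g=3 f=8, (2,7) g=1 f=10, (3,4) g=3 f=8, (3,6) g=1 f=8]
step 2: expand (2,3) (f=8, h=5) → closed; open now [(1,3) g=4 f=10, (1,4) g=3 f=10, (1,6) g=1 f=10, (2,2) g=4 f=8, (2,7) g=1 f=10, (3,4) g=3 f=8, (3,6) g=1 f=8]
step 3: expand (2,2) (f=8, h=4) → closed; open now [(1,2) g=5 f=10, (1,3) g=4 f=10, (1,4) g=3 f=10, (1,6) g=1 f=10, (2,7) g=1 f=10, (3,2) g=5 f=8, (3,4) g=3 f=8, (3,6) g=1 f=8]
step 4: expand (3,2) (f=8, h=3) → closed; open now [(1,2) g=5 f=10, (1,3) g=4 f=10, (1,4) g=3 f=10, (1,6) g=1 f=10, (2,7) g=1 f=10, (3,1) g=6 f=8, (3,4) g=3 f=8, (3,6) g=1 f=8, (4,2) g=6 f=8]
step 5: expand (3,1) (f=8, h=2) → closed; open now [(1,2) g=5 f=10, (1,3) g=4 f=10, (1,4) g=3 f=10, (1,6) g=1 f=10, (2,7) g=1 f=10, (3,0) g=7 f=8, (3,4) g=3 f=8, (3,6) g=1 f=8, (4,1) g=7 f=8, (4,2) g=6 f=8]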